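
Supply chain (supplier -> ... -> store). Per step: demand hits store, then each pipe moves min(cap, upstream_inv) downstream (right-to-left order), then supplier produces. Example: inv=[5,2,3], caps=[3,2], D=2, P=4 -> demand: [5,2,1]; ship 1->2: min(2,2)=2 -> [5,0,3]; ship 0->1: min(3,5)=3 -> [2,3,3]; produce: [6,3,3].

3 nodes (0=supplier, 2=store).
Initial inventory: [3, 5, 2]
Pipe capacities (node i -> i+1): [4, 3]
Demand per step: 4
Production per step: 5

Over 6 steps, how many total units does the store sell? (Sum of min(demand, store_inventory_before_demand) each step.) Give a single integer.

Step 1: sold=2 (running total=2) -> [5 5 3]
Step 2: sold=3 (running total=5) -> [6 6 3]
Step 3: sold=3 (running total=8) -> [7 7 3]
Step 4: sold=3 (running total=11) -> [8 8 3]
Step 5: sold=3 (running total=14) -> [9 9 3]
Step 6: sold=3 (running total=17) -> [10 10 3]

Answer: 17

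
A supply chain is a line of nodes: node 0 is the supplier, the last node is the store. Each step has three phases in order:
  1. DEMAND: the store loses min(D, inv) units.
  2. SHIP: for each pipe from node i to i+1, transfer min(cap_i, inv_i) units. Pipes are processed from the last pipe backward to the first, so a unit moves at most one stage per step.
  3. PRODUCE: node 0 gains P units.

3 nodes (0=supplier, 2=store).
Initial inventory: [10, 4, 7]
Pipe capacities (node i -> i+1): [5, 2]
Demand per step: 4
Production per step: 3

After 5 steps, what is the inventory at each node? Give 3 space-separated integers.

Step 1: demand=4,sold=4 ship[1->2]=2 ship[0->1]=5 prod=3 -> inv=[8 7 5]
Step 2: demand=4,sold=4 ship[1->2]=2 ship[0->1]=5 prod=3 -> inv=[6 10 3]
Step 3: demand=4,sold=3 ship[1->2]=2 ship[0->1]=5 prod=3 -> inv=[4 13 2]
Step 4: demand=4,sold=2 ship[1->2]=2 ship[0->1]=4 prod=3 -> inv=[3 15 2]
Step 5: demand=4,sold=2 ship[1->2]=2 ship[0->1]=3 prod=3 -> inv=[3 16 2]

3 16 2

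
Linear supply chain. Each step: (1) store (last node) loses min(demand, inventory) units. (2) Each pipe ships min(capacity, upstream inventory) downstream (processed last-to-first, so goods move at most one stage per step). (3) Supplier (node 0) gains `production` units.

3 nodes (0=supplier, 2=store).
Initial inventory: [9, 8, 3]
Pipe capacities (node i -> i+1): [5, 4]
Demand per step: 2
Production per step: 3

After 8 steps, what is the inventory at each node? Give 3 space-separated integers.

Step 1: demand=2,sold=2 ship[1->2]=4 ship[0->1]=5 prod=3 -> inv=[7 9 5]
Step 2: demand=2,sold=2 ship[1->2]=4 ship[0->1]=5 prod=3 -> inv=[5 10 7]
Step 3: demand=2,sold=2 ship[1->2]=4 ship[0->1]=5 prod=3 -> inv=[3 11 9]
Step 4: demand=2,sold=2 ship[1->2]=4 ship[0->1]=3 prod=3 -> inv=[3 10 11]
Step 5: demand=2,sold=2 ship[1->2]=4 ship[0->1]=3 prod=3 -> inv=[3 9 13]
Step 6: demand=2,sold=2 ship[1->2]=4 ship[0->1]=3 prod=3 -> inv=[3 8 15]
Step 7: demand=2,sold=2 ship[1->2]=4 ship[0->1]=3 prod=3 -> inv=[3 7 17]
Step 8: demand=2,sold=2 ship[1->2]=4 ship[0->1]=3 prod=3 -> inv=[3 6 19]

3 6 19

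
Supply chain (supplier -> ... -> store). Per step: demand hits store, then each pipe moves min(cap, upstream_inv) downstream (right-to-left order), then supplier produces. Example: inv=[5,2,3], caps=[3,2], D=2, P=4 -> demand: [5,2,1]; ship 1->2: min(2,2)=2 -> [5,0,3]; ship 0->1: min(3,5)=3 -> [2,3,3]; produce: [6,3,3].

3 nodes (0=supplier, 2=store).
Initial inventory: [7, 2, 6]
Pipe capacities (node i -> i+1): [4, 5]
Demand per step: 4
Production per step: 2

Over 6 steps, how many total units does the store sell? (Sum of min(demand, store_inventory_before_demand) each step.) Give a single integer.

Step 1: sold=4 (running total=4) -> [5 4 4]
Step 2: sold=4 (running total=8) -> [3 4 4]
Step 3: sold=4 (running total=12) -> [2 3 4]
Step 4: sold=4 (running total=16) -> [2 2 3]
Step 5: sold=3 (running total=19) -> [2 2 2]
Step 6: sold=2 (running total=21) -> [2 2 2]

Answer: 21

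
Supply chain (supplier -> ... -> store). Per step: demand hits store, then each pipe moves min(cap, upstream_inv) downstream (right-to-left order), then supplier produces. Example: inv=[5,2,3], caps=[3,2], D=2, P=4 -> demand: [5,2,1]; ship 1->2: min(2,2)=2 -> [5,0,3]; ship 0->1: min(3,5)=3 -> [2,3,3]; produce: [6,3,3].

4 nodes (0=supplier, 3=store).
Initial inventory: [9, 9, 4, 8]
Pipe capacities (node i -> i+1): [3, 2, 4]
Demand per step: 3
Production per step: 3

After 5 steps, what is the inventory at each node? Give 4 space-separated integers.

Step 1: demand=3,sold=3 ship[2->3]=4 ship[1->2]=2 ship[0->1]=3 prod=3 -> inv=[9 10 2 9]
Step 2: demand=3,sold=3 ship[2->3]=2 ship[1->2]=2 ship[0->1]=3 prod=3 -> inv=[9 11 2 8]
Step 3: demand=3,sold=3 ship[2->3]=2 ship[1->2]=2 ship[0->1]=3 prod=3 -> inv=[9 12 2 7]
Step 4: demand=3,sold=3 ship[2->3]=2 ship[1->2]=2 ship[0->1]=3 prod=3 -> inv=[9 13 2 6]
Step 5: demand=3,sold=3 ship[2->3]=2 ship[1->2]=2 ship[0->1]=3 prod=3 -> inv=[9 14 2 5]

9 14 2 5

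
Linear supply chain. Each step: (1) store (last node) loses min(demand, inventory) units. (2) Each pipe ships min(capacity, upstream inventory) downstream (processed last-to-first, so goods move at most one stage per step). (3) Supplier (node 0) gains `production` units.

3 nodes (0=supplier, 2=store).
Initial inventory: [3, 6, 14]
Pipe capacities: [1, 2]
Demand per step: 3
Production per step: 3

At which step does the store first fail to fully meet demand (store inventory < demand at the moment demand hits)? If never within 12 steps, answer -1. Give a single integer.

Step 1: demand=3,sold=3 ship[1->2]=2 ship[0->1]=1 prod=3 -> [5 5 13]
Step 2: demand=3,sold=3 ship[1->2]=2 ship[0->1]=1 prod=3 -> [7 4 12]
Step 3: demand=3,sold=3 ship[1->2]=2 ship[0->1]=1 prod=3 -> [9 3 11]
Step 4: demand=3,sold=3 ship[1->2]=2 ship[0->1]=1 prod=3 -> [11 2 10]
Step 5: demand=3,sold=3 ship[1->2]=2 ship[0->1]=1 prod=3 -> [13 1 9]
Step 6: demand=3,sold=3 ship[1->2]=1 ship[0->1]=1 prod=3 -> [15 1 7]
Step 7: demand=3,sold=3 ship[1->2]=1 ship[0->1]=1 prod=3 -> [17 1 5]
Step 8: demand=3,sold=3 ship[1->2]=1 ship[0->1]=1 prod=3 -> [19 1 3]
Step 9: demand=3,sold=3 ship[1->2]=1 ship[0->1]=1 prod=3 -> [21 1 1]
Step 10: demand=3,sold=1 ship[1->2]=1 ship[0->1]=1 prod=3 -> [23 1 1]
Step 11: demand=3,sold=1 ship[1->2]=1 ship[0->1]=1 prod=3 -> [25 1 1]
Step 12: demand=3,sold=1 ship[1->2]=1 ship[0->1]=1 prod=3 -> [27 1 1]
First stockout at step 10

10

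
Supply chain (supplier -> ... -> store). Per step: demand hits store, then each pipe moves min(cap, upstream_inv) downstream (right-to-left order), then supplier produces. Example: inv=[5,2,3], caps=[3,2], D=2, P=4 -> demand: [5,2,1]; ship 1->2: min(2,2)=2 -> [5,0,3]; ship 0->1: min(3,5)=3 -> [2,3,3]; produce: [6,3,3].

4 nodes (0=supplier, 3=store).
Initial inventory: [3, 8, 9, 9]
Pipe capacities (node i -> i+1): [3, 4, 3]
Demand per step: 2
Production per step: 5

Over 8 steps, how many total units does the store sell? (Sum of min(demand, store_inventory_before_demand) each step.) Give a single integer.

Answer: 16

Derivation:
Step 1: sold=2 (running total=2) -> [5 7 10 10]
Step 2: sold=2 (running total=4) -> [7 6 11 11]
Step 3: sold=2 (running total=6) -> [9 5 12 12]
Step 4: sold=2 (running total=8) -> [11 4 13 13]
Step 5: sold=2 (running total=10) -> [13 3 14 14]
Step 6: sold=2 (running total=12) -> [15 3 14 15]
Step 7: sold=2 (running total=14) -> [17 3 14 16]
Step 8: sold=2 (running total=16) -> [19 3 14 17]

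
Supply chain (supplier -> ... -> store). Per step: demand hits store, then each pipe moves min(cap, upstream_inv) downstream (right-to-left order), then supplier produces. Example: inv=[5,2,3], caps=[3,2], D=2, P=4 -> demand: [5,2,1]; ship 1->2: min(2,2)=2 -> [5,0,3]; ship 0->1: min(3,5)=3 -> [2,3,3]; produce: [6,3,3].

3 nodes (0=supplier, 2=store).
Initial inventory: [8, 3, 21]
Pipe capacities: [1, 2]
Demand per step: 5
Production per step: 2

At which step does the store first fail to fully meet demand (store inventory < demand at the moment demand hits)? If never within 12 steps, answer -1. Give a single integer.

Step 1: demand=5,sold=5 ship[1->2]=2 ship[0->1]=1 prod=2 -> [9 2 18]
Step 2: demand=5,sold=5 ship[1->2]=2 ship[0->1]=1 prod=2 -> [10 1 15]
Step 3: demand=5,sold=5 ship[1->2]=1 ship[0->1]=1 prod=2 -> [11 1 11]
Step 4: demand=5,sold=5 ship[1->2]=1 ship[0->1]=1 prod=2 -> [12 1 7]
Step 5: demand=5,sold=5 ship[1->2]=1 ship[0->1]=1 prod=2 -> [13 1 3]
Step 6: demand=5,sold=3 ship[1->2]=1 ship[0->1]=1 prod=2 -> [14 1 1]
Step 7: demand=5,sold=1 ship[1->2]=1 ship[0->1]=1 prod=2 -> [15 1 1]
Step 8: demand=5,sold=1 ship[1->2]=1 ship[0->1]=1 prod=2 -> [16 1 1]
Step 9: demand=5,sold=1 ship[1->2]=1 ship[0->1]=1 prod=2 -> [17 1 1]
Step 10: demand=5,sold=1 ship[1->2]=1 ship[0->1]=1 prod=2 -> [18 1 1]
Step 11: demand=5,sold=1 ship[1->2]=1 ship[0->1]=1 prod=2 -> [19 1 1]
Step 12: demand=5,sold=1 ship[1->2]=1 ship[0->1]=1 prod=2 -> [20 1 1]
First stockout at step 6

6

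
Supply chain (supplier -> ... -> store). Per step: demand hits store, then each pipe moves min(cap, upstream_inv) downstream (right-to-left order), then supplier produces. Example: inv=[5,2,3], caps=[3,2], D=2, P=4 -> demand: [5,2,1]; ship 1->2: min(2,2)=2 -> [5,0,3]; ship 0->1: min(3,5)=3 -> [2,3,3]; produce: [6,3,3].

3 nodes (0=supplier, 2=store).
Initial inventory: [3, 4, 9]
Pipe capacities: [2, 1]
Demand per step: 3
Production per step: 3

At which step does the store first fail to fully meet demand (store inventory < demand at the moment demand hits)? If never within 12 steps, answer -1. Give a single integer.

Step 1: demand=3,sold=3 ship[1->2]=1 ship[0->1]=2 prod=3 -> [4 5 7]
Step 2: demand=3,sold=3 ship[1->2]=1 ship[0->1]=2 prod=3 -> [5 6 5]
Step 3: demand=3,sold=3 ship[1->2]=1 ship[0->1]=2 prod=3 -> [6 7 3]
Step 4: demand=3,sold=3 ship[1->2]=1 ship[0->1]=2 prod=3 -> [7 8 1]
Step 5: demand=3,sold=1 ship[1->2]=1 ship[0->1]=2 prod=3 -> [8 9 1]
Step 6: demand=3,sold=1 ship[1->2]=1 ship[0->1]=2 prod=3 -> [9 10 1]
Step 7: demand=3,sold=1 ship[1->2]=1 ship[0->1]=2 prod=3 -> [10 11 1]
Step 8: demand=3,sold=1 ship[1->2]=1 ship[0->1]=2 prod=3 -> [11 12 1]
Step 9: demand=3,sold=1 ship[1->2]=1 ship[0->1]=2 prod=3 -> [12 13 1]
Step 10: demand=3,sold=1 ship[1->2]=1 ship[0->1]=2 prod=3 -> [13 14 1]
Step 11: demand=3,sold=1 ship[1->2]=1 ship[0->1]=2 prod=3 -> [14 15 1]
Step 12: demand=3,sold=1 ship[1->2]=1 ship[0->1]=2 prod=3 -> [15 16 1]
First stockout at step 5

5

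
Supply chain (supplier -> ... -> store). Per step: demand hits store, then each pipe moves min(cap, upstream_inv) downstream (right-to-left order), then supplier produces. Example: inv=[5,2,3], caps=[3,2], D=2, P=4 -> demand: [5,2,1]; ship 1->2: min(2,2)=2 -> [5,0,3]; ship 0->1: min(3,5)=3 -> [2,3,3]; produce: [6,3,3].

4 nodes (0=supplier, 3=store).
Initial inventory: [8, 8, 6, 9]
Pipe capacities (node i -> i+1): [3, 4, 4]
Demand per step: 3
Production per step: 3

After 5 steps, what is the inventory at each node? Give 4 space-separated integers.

Step 1: demand=3,sold=3 ship[2->3]=4 ship[1->2]=4 ship[0->1]=3 prod=3 -> inv=[8 7 6 10]
Step 2: demand=3,sold=3 ship[2->3]=4 ship[1->2]=4 ship[0->1]=3 prod=3 -> inv=[8 6 6 11]
Step 3: demand=3,sold=3 ship[2->3]=4 ship[1->2]=4 ship[0->1]=3 prod=3 -> inv=[8 5 6 12]
Step 4: demand=3,sold=3 ship[2->3]=4 ship[1->2]=4 ship[0->1]=3 prod=3 -> inv=[8 4 6 13]
Step 5: demand=3,sold=3 ship[2->3]=4 ship[1->2]=4 ship[0->1]=3 prod=3 -> inv=[8 3 6 14]

8 3 6 14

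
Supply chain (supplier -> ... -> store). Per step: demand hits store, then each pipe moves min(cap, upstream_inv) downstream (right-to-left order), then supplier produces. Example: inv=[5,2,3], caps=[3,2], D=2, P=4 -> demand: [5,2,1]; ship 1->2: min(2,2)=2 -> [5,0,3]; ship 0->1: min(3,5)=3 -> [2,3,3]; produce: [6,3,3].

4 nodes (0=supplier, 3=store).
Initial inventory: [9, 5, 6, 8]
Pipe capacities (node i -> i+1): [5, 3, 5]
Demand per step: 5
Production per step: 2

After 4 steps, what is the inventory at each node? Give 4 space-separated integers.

Step 1: demand=5,sold=5 ship[2->3]=5 ship[1->2]=3 ship[0->1]=5 prod=2 -> inv=[6 7 4 8]
Step 2: demand=5,sold=5 ship[2->3]=4 ship[1->2]=3 ship[0->1]=5 prod=2 -> inv=[3 9 3 7]
Step 3: demand=5,sold=5 ship[2->3]=3 ship[1->2]=3 ship[0->1]=3 prod=2 -> inv=[2 9 3 5]
Step 4: demand=5,sold=5 ship[2->3]=3 ship[1->2]=3 ship[0->1]=2 prod=2 -> inv=[2 8 3 3]

2 8 3 3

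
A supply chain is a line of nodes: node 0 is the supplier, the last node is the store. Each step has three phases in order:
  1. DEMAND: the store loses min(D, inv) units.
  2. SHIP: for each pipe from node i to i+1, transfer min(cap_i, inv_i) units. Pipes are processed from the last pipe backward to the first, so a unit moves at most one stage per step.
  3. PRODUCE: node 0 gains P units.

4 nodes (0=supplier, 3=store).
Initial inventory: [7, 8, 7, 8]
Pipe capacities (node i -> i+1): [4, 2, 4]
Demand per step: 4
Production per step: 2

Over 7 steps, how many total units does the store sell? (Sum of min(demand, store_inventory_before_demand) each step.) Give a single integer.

Answer: 25

Derivation:
Step 1: sold=4 (running total=4) -> [5 10 5 8]
Step 2: sold=4 (running total=8) -> [3 12 3 8]
Step 3: sold=4 (running total=12) -> [2 13 2 7]
Step 4: sold=4 (running total=16) -> [2 13 2 5]
Step 5: sold=4 (running total=20) -> [2 13 2 3]
Step 6: sold=3 (running total=23) -> [2 13 2 2]
Step 7: sold=2 (running total=25) -> [2 13 2 2]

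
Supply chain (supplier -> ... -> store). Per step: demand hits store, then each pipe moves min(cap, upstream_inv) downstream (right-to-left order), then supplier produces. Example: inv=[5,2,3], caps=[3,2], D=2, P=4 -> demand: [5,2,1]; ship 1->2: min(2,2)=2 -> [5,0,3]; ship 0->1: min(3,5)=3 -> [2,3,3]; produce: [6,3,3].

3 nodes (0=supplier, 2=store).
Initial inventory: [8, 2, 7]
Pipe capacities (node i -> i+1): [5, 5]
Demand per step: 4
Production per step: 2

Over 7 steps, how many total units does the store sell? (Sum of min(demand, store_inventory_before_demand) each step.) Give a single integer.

Answer: 25

Derivation:
Step 1: sold=4 (running total=4) -> [5 5 5]
Step 2: sold=4 (running total=8) -> [2 5 6]
Step 3: sold=4 (running total=12) -> [2 2 7]
Step 4: sold=4 (running total=16) -> [2 2 5]
Step 5: sold=4 (running total=20) -> [2 2 3]
Step 6: sold=3 (running total=23) -> [2 2 2]
Step 7: sold=2 (running total=25) -> [2 2 2]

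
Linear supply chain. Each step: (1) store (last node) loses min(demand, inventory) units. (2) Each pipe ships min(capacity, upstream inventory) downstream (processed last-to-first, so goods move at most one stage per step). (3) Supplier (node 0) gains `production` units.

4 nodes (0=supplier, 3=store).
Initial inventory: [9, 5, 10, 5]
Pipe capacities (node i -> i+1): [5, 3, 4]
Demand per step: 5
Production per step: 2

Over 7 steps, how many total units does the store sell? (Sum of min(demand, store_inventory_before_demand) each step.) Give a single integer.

Answer: 29

Derivation:
Step 1: sold=5 (running total=5) -> [6 7 9 4]
Step 2: sold=4 (running total=9) -> [3 9 8 4]
Step 3: sold=4 (running total=13) -> [2 9 7 4]
Step 4: sold=4 (running total=17) -> [2 8 6 4]
Step 5: sold=4 (running total=21) -> [2 7 5 4]
Step 6: sold=4 (running total=25) -> [2 6 4 4]
Step 7: sold=4 (running total=29) -> [2 5 3 4]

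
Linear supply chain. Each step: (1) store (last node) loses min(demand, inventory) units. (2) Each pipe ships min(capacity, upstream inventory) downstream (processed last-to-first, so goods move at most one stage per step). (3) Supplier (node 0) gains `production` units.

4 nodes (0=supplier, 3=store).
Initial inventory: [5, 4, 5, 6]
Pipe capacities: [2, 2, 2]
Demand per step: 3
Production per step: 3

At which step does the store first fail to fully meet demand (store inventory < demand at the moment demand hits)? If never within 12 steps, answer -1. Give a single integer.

Step 1: demand=3,sold=3 ship[2->3]=2 ship[1->2]=2 ship[0->1]=2 prod=3 -> [6 4 5 5]
Step 2: demand=3,sold=3 ship[2->3]=2 ship[1->2]=2 ship[0->1]=2 prod=3 -> [7 4 5 4]
Step 3: demand=3,sold=3 ship[2->3]=2 ship[1->2]=2 ship[0->1]=2 prod=3 -> [8 4 5 3]
Step 4: demand=3,sold=3 ship[2->3]=2 ship[1->2]=2 ship[0->1]=2 prod=3 -> [9 4 5 2]
Step 5: demand=3,sold=2 ship[2->3]=2 ship[1->2]=2 ship[0->1]=2 prod=3 -> [10 4 5 2]
Step 6: demand=3,sold=2 ship[2->3]=2 ship[1->2]=2 ship[0->1]=2 prod=3 -> [11 4 5 2]
Step 7: demand=3,sold=2 ship[2->3]=2 ship[1->2]=2 ship[0->1]=2 prod=3 -> [12 4 5 2]
Step 8: demand=3,sold=2 ship[2->3]=2 ship[1->2]=2 ship[0->1]=2 prod=3 -> [13 4 5 2]
Step 9: demand=3,sold=2 ship[2->3]=2 ship[1->2]=2 ship[0->1]=2 prod=3 -> [14 4 5 2]
Step 10: demand=3,sold=2 ship[2->3]=2 ship[1->2]=2 ship[0->1]=2 prod=3 -> [15 4 5 2]
Step 11: demand=3,sold=2 ship[2->3]=2 ship[1->2]=2 ship[0->1]=2 prod=3 -> [16 4 5 2]
Step 12: demand=3,sold=2 ship[2->3]=2 ship[1->2]=2 ship[0->1]=2 prod=3 -> [17 4 5 2]
First stockout at step 5

5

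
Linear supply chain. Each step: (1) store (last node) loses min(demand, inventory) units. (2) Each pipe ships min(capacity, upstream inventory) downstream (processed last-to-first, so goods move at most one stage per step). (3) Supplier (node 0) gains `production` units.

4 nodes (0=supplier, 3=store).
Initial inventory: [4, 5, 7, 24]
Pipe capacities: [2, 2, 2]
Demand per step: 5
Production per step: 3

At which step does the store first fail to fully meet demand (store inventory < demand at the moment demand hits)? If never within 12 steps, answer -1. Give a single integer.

Step 1: demand=5,sold=5 ship[2->3]=2 ship[1->2]=2 ship[0->1]=2 prod=3 -> [5 5 7 21]
Step 2: demand=5,sold=5 ship[2->3]=2 ship[1->2]=2 ship[0->1]=2 prod=3 -> [6 5 7 18]
Step 3: demand=5,sold=5 ship[2->3]=2 ship[1->2]=2 ship[0->1]=2 prod=3 -> [7 5 7 15]
Step 4: demand=5,sold=5 ship[2->3]=2 ship[1->2]=2 ship[0->1]=2 prod=3 -> [8 5 7 12]
Step 5: demand=5,sold=5 ship[2->3]=2 ship[1->2]=2 ship[0->1]=2 prod=3 -> [9 5 7 9]
Step 6: demand=5,sold=5 ship[2->3]=2 ship[1->2]=2 ship[0->1]=2 prod=3 -> [10 5 7 6]
Step 7: demand=5,sold=5 ship[2->3]=2 ship[1->2]=2 ship[0->1]=2 prod=3 -> [11 5 7 3]
Step 8: demand=5,sold=3 ship[2->3]=2 ship[1->2]=2 ship[0->1]=2 prod=3 -> [12 5 7 2]
Step 9: demand=5,sold=2 ship[2->3]=2 ship[1->2]=2 ship[0->1]=2 prod=3 -> [13 5 7 2]
Step 10: demand=5,sold=2 ship[2->3]=2 ship[1->2]=2 ship[0->1]=2 prod=3 -> [14 5 7 2]
Step 11: demand=5,sold=2 ship[2->3]=2 ship[1->2]=2 ship[0->1]=2 prod=3 -> [15 5 7 2]
Step 12: demand=5,sold=2 ship[2->3]=2 ship[1->2]=2 ship[0->1]=2 prod=3 -> [16 5 7 2]
First stockout at step 8

8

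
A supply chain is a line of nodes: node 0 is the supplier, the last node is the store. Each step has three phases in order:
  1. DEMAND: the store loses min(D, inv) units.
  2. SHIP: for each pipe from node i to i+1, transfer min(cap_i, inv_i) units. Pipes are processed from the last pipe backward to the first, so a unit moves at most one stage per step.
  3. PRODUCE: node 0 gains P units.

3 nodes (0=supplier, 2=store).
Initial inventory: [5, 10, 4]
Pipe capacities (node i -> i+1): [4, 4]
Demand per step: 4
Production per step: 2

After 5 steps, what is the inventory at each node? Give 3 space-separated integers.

Step 1: demand=4,sold=4 ship[1->2]=4 ship[0->1]=4 prod=2 -> inv=[3 10 4]
Step 2: demand=4,sold=4 ship[1->2]=4 ship[0->1]=3 prod=2 -> inv=[2 9 4]
Step 3: demand=4,sold=4 ship[1->2]=4 ship[0->1]=2 prod=2 -> inv=[2 7 4]
Step 4: demand=4,sold=4 ship[1->2]=4 ship[0->1]=2 prod=2 -> inv=[2 5 4]
Step 5: demand=4,sold=4 ship[1->2]=4 ship[0->1]=2 prod=2 -> inv=[2 3 4]

2 3 4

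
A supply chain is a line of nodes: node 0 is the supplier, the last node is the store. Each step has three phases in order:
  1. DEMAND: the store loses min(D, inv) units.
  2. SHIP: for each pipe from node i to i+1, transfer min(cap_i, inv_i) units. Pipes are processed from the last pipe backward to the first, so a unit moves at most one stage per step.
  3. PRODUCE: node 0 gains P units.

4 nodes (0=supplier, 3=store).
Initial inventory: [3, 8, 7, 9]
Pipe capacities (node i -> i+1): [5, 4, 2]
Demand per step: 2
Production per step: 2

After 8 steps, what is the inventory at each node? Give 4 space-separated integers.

Step 1: demand=2,sold=2 ship[2->3]=2 ship[1->2]=4 ship[0->1]=3 prod=2 -> inv=[2 7 9 9]
Step 2: demand=2,sold=2 ship[2->3]=2 ship[1->2]=4 ship[0->1]=2 prod=2 -> inv=[2 5 11 9]
Step 3: demand=2,sold=2 ship[2->3]=2 ship[1->2]=4 ship[0->1]=2 prod=2 -> inv=[2 3 13 9]
Step 4: demand=2,sold=2 ship[2->3]=2 ship[1->2]=3 ship[0->1]=2 prod=2 -> inv=[2 2 14 9]
Step 5: demand=2,sold=2 ship[2->3]=2 ship[1->2]=2 ship[0->1]=2 prod=2 -> inv=[2 2 14 9]
Step 6: demand=2,sold=2 ship[2->3]=2 ship[1->2]=2 ship[0->1]=2 prod=2 -> inv=[2 2 14 9]
Step 7: demand=2,sold=2 ship[2->3]=2 ship[1->2]=2 ship[0->1]=2 prod=2 -> inv=[2 2 14 9]
Step 8: demand=2,sold=2 ship[2->3]=2 ship[1->2]=2 ship[0->1]=2 prod=2 -> inv=[2 2 14 9]

2 2 14 9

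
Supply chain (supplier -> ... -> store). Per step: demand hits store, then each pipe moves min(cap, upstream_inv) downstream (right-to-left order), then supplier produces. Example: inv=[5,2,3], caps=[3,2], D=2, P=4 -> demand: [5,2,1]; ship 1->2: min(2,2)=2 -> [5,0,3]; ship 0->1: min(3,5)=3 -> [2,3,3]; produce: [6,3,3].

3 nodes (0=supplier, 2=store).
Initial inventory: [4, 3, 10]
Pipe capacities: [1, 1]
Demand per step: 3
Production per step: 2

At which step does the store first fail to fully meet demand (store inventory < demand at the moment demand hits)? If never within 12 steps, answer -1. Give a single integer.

Step 1: demand=3,sold=3 ship[1->2]=1 ship[0->1]=1 prod=2 -> [5 3 8]
Step 2: demand=3,sold=3 ship[1->2]=1 ship[0->1]=1 prod=2 -> [6 3 6]
Step 3: demand=3,sold=3 ship[1->2]=1 ship[0->1]=1 prod=2 -> [7 3 4]
Step 4: demand=3,sold=3 ship[1->2]=1 ship[0->1]=1 prod=2 -> [8 3 2]
Step 5: demand=3,sold=2 ship[1->2]=1 ship[0->1]=1 prod=2 -> [9 3 1]
Step 6: demand=3,sold=1 ship[1->2]=1 ship[0->1]=1 prod=2 -> [10 3 1]
Step 7: demand=3,sold=1 ship[1->2]=1 ship[0->1]=1 prod=2 -> [11 3 1]
Step 8: demand=3,sold=1 ship[1->2]=1 ship[0->1]=1 prod=2 -> [12 3 1]
Step 9: demand=3,sold=1 ship[1->2]=1 ship[0->1]=1 prod=2 -> [13 3 1]
Step 10: demand=3,sold=1 ship[1->2]=1 ship[0->1]=1 prod=2 -> [14 3 1]
Step 11: demand=3,sold=1 ship[1->2]=1 ship[0->1]=1 prod=2 -> [15 3 1]
Step 12: demand=3,sold=1 ship[1->2]=1 ship[0->1]=1 prod=2 -> [16 3 1]
First stockout at step 5

5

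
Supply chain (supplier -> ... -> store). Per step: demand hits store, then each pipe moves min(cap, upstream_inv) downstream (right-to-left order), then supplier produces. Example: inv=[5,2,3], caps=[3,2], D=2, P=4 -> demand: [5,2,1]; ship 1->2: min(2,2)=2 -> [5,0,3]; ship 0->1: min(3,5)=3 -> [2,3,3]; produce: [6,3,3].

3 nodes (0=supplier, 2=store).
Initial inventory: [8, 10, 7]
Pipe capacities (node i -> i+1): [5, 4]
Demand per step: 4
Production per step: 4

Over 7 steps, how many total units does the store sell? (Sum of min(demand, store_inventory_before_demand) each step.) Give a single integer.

Step 1: sold=4 (running total=4) -> [7 11 7]
Step 2: sold=4 (running total=8) -> [6 12 7]
Step 3: sold=4 (running total=12) -> [5 13 7]
Step 4: sold=4 (running total=16) -> [4 14 7]
Step 5: sold=4 (running total=20) -> [4 14 7]
Step 6: sold=4 (running total=24) -> [4 14 7]
Step 7: sold=4 (running total=28) -> [4 14 7]

Answer: 28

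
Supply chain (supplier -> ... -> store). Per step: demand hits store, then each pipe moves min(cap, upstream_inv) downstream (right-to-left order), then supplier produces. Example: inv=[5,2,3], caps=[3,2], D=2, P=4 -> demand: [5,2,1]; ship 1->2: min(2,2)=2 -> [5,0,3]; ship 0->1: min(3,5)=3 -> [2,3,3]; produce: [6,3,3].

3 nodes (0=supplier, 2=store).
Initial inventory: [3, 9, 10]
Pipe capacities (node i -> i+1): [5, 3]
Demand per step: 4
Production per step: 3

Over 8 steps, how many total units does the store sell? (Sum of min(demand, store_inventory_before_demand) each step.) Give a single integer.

Answer: 31

Derivation:
Step 1: sold=4 (running total=4) -> [3 9 9]
Step 2: sold=4 (running total=8) -> [3 9 8]
Step 3: sold=4 (running total=12) -> [3 9 7]
Step 4: sold=4 (running total=16) -> [3 9 6]
Step 5: sold=4 (running total=20) -> [3 9 5]
Step 6: sold=4 (running total=24) -> [3 9 4]
Step 7: sold=4 (running total=28) -> [3 9 3]
Step 8: sold=3 (running total=31) -> [3 9 3]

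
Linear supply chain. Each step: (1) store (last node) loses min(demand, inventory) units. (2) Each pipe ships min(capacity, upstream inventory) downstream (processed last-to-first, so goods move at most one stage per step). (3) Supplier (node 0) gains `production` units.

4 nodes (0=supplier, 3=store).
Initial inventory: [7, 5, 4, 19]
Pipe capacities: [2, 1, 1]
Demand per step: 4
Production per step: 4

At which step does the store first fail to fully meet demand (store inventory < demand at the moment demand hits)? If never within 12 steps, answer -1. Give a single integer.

Step 1: demand=4,sold=4 ship[2->3]=1 ship[1->2]=1 ship[0->1]=2 prod=4 -> [9 6 4 16]
Step 2: demand=4,sold=4 ship[2->3]=1 ship[1->2]=1 ship[0->1]=2 prod=4 -> [11 7 4 13]
Step 3: demand=4,sold=4 ship[2->3]=1 ship[1->2]=1 ship[0->1]=2 prod=4 -> [13 8 4 10]
Step 4: demand=4,sold=4 ship[2->3]=1 ship[1->2]=1 ship[0->1]=2 prod=4 -> [15 9 4 7]
Step 5: demand=4,sold=4 ship[2->3]=1 ship[1->2]=1 ship[0->1]=2 prod=4 -> [17 10 4 4]
Step 6: demand=4,sold=4 ship[2->3]=1 ship[1->2]=1 ship[0->1]=2 prod=4 -> [19 11 4 1]
Step 7: demand=4,sold=1 ship[2->3]=1 ship[1->2]=1 ship[0->1]=2 prod=4 -> [21 12 4 1]
Step 8: demand=4,sold=1 ship[2->3]=1 ship[1->2]=1 ship[0->1]=2 prod=4 -> [23 13 4 1]
Step 9: demand=4,sold=1 ship[2->3]=1 ship[1->2]=1 ship[0->1]=2 prod=4 -> [25 14 4 1]
Step 10: demand=4,sold=1 ship[2->3]=1 ship[1->2]=1 ship[0->1]=2 prod=4 -> [27 15 4 1]
Step 11: demand=4,sold=1 ship[2->3]=1 ship[1->2]=1 ship[0->1]=2 prod=4 -> [29 16 4 1]
Step 12: demand=4,sold=1 ship[2->3]=1 ship[1->2]=1 ship[0->1]=2 prod=4 -> [31 17 4 1]
First stockout at step 7

7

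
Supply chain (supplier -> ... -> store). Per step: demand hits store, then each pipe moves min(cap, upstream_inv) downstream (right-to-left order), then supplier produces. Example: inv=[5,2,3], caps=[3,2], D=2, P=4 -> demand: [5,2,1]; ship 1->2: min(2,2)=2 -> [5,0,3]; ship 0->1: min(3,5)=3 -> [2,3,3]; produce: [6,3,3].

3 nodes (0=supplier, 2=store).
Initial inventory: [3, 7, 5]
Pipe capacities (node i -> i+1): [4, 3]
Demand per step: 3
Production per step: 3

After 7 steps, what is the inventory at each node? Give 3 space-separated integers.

Step 1: demand=3,sold=3 ship[1->2]=3 ship[0->1]=3 prod=3 -> inv=[3 7 5]
Step 2: demand=3,sold=3 ship[1->2]=3 ship[0->1]=3 prod=3 -> inv=[3 7 5]
Step 3: demand=3,sold=3 ship[1->2]=3 ship[0->1]=3 prod=3 -> inv=[3 7 5]
Step 4: demand=3,sold=3 ship[1->2]=3 ship[0->1]=3 prod=3 -> inv=[3 7 5]
Step 5: demand=3,sold=3 ship[1->2]=3 ship[0->1]=3 prod=3 -> inv=[3 7 5]
Step 6: demand=3,sold=3 ship[1->2]=3 ship[0->1]=3 prod=3 -> inv=[3 7 5]
Step 7: demand=3,sold=3 ship[1->2]=3 ship[0->1]=3 prod=3 -> inv=[3 7 5]

3 7 5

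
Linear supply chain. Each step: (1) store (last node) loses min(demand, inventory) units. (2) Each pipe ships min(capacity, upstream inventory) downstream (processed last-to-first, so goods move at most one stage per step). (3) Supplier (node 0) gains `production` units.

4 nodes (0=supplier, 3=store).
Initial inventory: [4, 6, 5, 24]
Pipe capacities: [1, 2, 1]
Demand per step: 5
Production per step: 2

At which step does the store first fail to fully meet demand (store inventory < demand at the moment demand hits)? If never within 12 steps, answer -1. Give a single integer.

Step 1: demand=5,sold=5 ship[2->3]=1 ship[1->2]=2 ship[0->1]=1 prod=2 -> [5 5 6 20]
Step 2: demand=5,sold=5 ship[2->3]=1 ship[1->2]=2 ship[0->1]=1 prod=2 -> [6 4 7 16]
Step 3: demand=5,sold=5 ship[2->3]=1 ship[1->2]=2 ship[0->1]=1 prod=2 -> [7 3 8 12]
Step 4: demand=5,sold=5 ship[2->3]=1 ship[1->2]=2 ship[0->1]=1 prod=2 -> [8 2 9 8]
Step 5: demand=5,sold=5 ship[2->3]=1 ship[1->2]=2 ship[0->1]=1 prod=2 -> [9 1 10 4]
Step 6: demand=5,sold=4 ship[2->3]=1 ship[1->2]=1 ship[0->1]=1 prod=2 -> [10 1 10 1]
Step 7: demand=5,sold=1 ship[2->3]=1 ship[1->2]=1 ship[0->1]=1 prod=2 -> [11 1 10 1]
Step 8: demand=5,sold=1 ship[2->3]=1 ship[1->2]=1 ship[0->1]=1 prod=2 -> [12 1 10 1]
Step 9: demand=5,sold=1 ship[2->3]=1 ship[1->2]=1 ship[0->1]=1 prod=2 -> [13 1 10 1]
Step 10: demand=5,sold=1 ship[2->3]=1 ship[1->2]=1 ship[0->1]=1 prod=2 -> [14 1 10 1]
Step 11: demand=5,sold=1 ship[2->3]=1 ship[1->2]=1 ship[0->1]=1 prod=2 -> [15 1 10 1]
Step 12: demand=5,sold=1 ship[2->3]=1 ship[1->2]=1 ship[0->1]=1 prod=2 -> [16 1 10 1]
First stockout at step 6

6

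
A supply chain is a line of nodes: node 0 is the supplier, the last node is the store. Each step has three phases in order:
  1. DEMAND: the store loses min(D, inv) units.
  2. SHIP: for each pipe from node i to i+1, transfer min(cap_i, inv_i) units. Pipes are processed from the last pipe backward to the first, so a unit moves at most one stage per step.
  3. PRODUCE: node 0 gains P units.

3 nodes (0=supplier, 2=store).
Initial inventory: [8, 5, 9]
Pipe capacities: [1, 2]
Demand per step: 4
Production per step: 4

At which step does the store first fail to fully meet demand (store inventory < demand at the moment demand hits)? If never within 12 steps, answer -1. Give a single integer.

Step 1: demand=4,sold=4 ship[1->2]=2 ship[0->1]=1 prod=4 -> [11 4 7]
Step 2: demand=4,sold=4 ship[1->2]=2 ship[0->1]=1 prod=4 -> [14 3 5]
Step 3: demand=4,sold=4 ship[1->2]=2 ship[0->1]=1 prod=4 -> [17 2 3]
Step 4: demand=4,sold=3 ship[1->2]=2 ship[0->1]=1 prod=4 -> [20 1 2]
Step 5: demand=4,sold=2 ship[1->2]=1 ship[0->1]=1 prod=4 -> [23 1 1]
Step 6: demand=4,sold=1 ship[1->2]=1 ship[0->1]=1 prod=4 -> [26 1 1]
Step 7: demand=4,sold=1 ship[1->2]=1 ship[0->1]=1 prod=4 -> [29 1 1]
Step 8: demand=4,sold=1 ship[1->2]=1 ship[0->1]=1 prod=4 -> [32 1 1]
Step 9: demand=4,sold=1 ship[1->2]=1 ship[0->1]=1 prod=4 -> [35 1 1]
Step 10: demand=4,sold=1 ship[1->2]=1 ship[0->1]=1 prod=4 -> [38 1 1]
Step 11: demand=4,sold=1 ship[1->2]=1 ship[0->1]=1 prod=4 -> [41 1 1]
Step 12: demand=4,sold=1 ship[1->2]=1 ship[0->1]=1 prod=4 -> [44 1 1]
First stockout at step 4

4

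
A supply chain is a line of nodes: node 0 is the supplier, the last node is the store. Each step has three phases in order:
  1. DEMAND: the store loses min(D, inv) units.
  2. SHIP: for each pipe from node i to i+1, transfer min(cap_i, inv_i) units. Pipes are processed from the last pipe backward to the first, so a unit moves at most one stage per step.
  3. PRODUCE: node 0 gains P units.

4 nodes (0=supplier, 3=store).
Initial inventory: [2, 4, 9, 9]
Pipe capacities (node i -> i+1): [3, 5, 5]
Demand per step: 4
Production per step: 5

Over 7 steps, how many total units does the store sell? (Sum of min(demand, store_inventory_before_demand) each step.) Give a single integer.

Answer: 28

Derivation:
Step 1: sold=4 (running total=4) -> [5 2 8 10]
Step 2: sold=4 (running total=8) -> [7 3 5 11]
Step 3: sold=4 (running total=12) -> [9 3 3 12]
Step 4: sold=4 (running total=16) -> [11 3 3 11]
Step 5: sold=4 (running total=20) -> [13 3 3 10]
Step 6: sold=4 (running total=24) -> [15 3 3 9]
Step 7: sold=4 (running total=28) -> [17 3 3 8]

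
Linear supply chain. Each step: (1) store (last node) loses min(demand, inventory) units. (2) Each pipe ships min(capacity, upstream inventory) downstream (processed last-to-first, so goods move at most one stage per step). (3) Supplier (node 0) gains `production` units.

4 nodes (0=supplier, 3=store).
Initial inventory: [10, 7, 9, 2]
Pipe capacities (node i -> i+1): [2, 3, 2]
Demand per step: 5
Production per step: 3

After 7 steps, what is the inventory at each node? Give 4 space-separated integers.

Step 1: demand=5,sold=2 ship[2->3]=2 ship[1->2]=3 ship[0->1]=2 prod=3 -> inv=[11 6 10 2]
Step 2: demand=5,sold=2 ship[2->3]=2 ship[1->2]=3 ship[0->1]=2 prod=3 -> inv=[12 5 11 2]
Step 3: demand=5,sold=2 ship[2->3]=2 ship[1->2]=3 ship[0->1]=2 prod=3 -> inv=[13 4 12 2]
Step 4: demand=5,sold=2 ship[2->3]=2 ship[1->2]=3 ship[0->1]=2 prod=3 -> inv=[14 3 13 2]
Step 5: demand=5,sold=2 ship[2->3]=2 ship[1->2]=3 ship[0->1]=2 prod=3 -> inv=[15 2 14 2]
Step 6: demand=5,sold=2 ship[2->3]=2 ship[1->2]=2 ship[0->1]=2 prod=3 -> inv=[16 2 14 2]
Step 7: demand=5,sold=2 ship[2->3]=2 ship[1->2]=2 ship[0->1]=2 prod=3 -> inv=[17 2 14 2]

17 2 14 2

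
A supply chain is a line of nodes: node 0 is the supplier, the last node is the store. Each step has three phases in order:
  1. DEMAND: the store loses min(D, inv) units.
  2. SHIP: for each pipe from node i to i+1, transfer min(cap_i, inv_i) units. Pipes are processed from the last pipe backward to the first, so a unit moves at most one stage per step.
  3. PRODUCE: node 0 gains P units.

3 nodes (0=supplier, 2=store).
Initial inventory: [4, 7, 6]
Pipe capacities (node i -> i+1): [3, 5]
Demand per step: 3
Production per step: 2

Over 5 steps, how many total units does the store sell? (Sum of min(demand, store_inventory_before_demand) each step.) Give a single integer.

Step 1: sold=3 (running total=3) -> [3 5 8]
Step 2: sold=3 (running total=6) -> [2 3 10]
Step 3: sold=3 (running total=9) -> [2 2 10]
Step 4: sold=3 (running total=12) -> [2 2 9]
Step 5: sold=3 (running total=15) -> [2 2 8]

Answer: 15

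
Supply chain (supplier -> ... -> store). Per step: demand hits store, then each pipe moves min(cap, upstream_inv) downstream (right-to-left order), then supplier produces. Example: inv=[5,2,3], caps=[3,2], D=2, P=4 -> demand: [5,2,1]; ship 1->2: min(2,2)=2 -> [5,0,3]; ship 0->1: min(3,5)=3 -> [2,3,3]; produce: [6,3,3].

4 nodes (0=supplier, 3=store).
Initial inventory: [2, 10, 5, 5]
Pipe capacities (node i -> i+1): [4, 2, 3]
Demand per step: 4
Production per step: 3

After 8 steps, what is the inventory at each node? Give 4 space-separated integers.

Step 1: demand=4,sold=4 ship[2->3]=3 ship[1->2]=2 ship[0->1]=2 prod=3 -> inv=[3 10 4 4]
Step 2: demand=4,sold=4 ship[2->3]=3 ship[1->2]=2 ship[0->1]=3 prod=3 -> inv=[3 11 3 3]
Step 3: demand=4,sold=3 ship[2->3]=3 ship[1->2]=2 ship[0->1]=3 prod=3 -> inv=[3 12 2 3]
Step 4: demand=4,sold=3 ship[2->3]=2 ship[1->2]=2 ship[0->1]=3 prod=3 -> inv=[3 13 2 2]
Step 5: demand=4,sold=2 ship[2->3]=2 ship[1->2]=2 ship[0->1]=3 prod=3 -> inv=[3 14 2 2]
Step 6: demand=4,sold=2 ship[2->3]=2 ship[1->2]=2 ship[0->1]=3 prod=3 -> inv=[3 15 2 2]
Step 7: demand=4,sold=2 ship[2->3]=2 ship[1->2]=2 ship[0->1]=3 prod=3 -> inv=[3 16 2 2]
Step 8: demand=4,sold=2 ship[2->3]=2 ship[1->2]=2 ship[0->1]=3 prod=3 -> inv=[3 17 2 2]

3 17 2 2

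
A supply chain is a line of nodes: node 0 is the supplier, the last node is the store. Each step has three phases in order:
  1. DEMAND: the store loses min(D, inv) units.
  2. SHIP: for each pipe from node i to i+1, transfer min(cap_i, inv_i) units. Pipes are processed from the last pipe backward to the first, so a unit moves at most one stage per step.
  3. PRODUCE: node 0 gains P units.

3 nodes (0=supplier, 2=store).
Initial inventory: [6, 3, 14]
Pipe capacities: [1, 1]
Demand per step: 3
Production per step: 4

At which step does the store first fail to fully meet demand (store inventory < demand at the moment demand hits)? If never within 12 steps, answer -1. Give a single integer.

Step 1: demand=3,sold=3 ship[1->2]=1 ship[0->1]=1 prod=4 -> [9 3 12]
Step 2: demand=3,sold=3 ship[1->2]=1 ship[0->1]=1 prod=4 -> [12 3 10]
Step 3: demand=3,sold=3 ship[1->2]=1 ship[0->1]=1 prod=4 -> [15 3 8]
Step 4: demand=3,sold=3 ship[1->2]=1 ship[0->1]=1 prod=4 -> [18 3 6]
Step 5: demand=3,sold=3 ship[1->2]=1 ship[0->1]=1 prod=4 -> [21 3 4]
Step 6: demand=3,sold=3 ship[1->2]=1 ship[0->1]=1 prod=4 -> [24 3 2]
Step 7: demand=3,sold=2 ship[1->2]=1 ship[0->1]=1 prod=4 -> [27 3 1]
Step 8: demand=3,sold=1 ship[1->2]=1 ship[0->1]=1 prod=4 -> [30 3 1]
Step 9: demand=3,sold=1 ship[1->2]=1 ship[0->1]=1 prod=4 -> [33 3 1]
Step 10: demand=3,sold=1 ship[1->2]=1 ship[0->1]=1 prod=4 -> [36 3 1]
Step 11: demand=3,sold=1 ship[1->2]=1 ship[0->1]=1 prod=4 -> [39 3 1]
Step 12: demand=3,sold=1 ship[1->2]=1 ship[0->1]=1 prod=4 -> [42 3 1]
First stockout at step 7

7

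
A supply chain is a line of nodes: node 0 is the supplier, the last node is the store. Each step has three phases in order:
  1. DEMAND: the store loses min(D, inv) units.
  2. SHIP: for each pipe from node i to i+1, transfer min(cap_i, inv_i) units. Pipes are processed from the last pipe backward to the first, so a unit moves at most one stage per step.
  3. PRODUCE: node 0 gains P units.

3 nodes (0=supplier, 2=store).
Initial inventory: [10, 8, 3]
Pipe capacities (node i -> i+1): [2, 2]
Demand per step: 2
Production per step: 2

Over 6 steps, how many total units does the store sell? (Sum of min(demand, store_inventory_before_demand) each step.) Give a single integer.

Answer: 12

Derivation:
Step 1: sold=2 (running total=2) -> [10 8 3]
Step 2: sold=2 (running total=4) -> [10 8 3]
Step 3: sold=2 (running total=6) -> [10 8 3]
Step 4: sold=2 (running total=8) -> [10 8 3]
Step 5: sold=2 (running total=10) -> [10 8 3]
Step 6: sold=2 (running total=12) -> [10 8 3]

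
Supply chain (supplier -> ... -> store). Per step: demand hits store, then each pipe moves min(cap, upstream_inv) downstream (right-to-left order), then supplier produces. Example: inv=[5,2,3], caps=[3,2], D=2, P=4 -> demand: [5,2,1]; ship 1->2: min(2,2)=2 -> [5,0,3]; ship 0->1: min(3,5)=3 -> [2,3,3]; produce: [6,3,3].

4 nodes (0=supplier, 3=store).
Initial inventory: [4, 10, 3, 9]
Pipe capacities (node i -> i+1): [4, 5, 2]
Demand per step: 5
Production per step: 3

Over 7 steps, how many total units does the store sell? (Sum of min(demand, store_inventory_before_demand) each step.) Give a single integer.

Step 1: sold=5 (running total=5) -> [3 9 6 6]
Step 2: sold=5 (running total=10) -> [3 7 9 3]
Step 3: sold=3 (running total=13) -> [3 5 12 2]
Step 4: sold=2 (running total=15) -> [3 3 15 2]
Step 5: sold=2 (running total=17) -> [3 3 16 2]
Step 6: sold=2 (running total=19) -> [3 3 17 2]
Step 7: sold=2 (running total=21) -> [3 3 18 2]

Answer: 21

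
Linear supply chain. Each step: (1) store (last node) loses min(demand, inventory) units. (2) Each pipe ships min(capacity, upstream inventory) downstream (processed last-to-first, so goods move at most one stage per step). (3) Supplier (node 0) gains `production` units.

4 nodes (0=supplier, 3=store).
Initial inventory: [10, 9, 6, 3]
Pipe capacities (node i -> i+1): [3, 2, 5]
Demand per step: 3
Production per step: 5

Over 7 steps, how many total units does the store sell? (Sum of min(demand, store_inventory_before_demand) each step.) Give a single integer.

Step 1: sold=3 (running total=3) -> [12 10 3 5]
Step 2: sold=3 (running total=6) -> [14 11 2 5]
Step 3: sold=3 (running total=9) -> [16 12 2 4]
Step 4: sold=3 (running total=12) -> [18 13 2 3]
Step 5: sold=3 (running total=15) -> [20 14 2 2]
Step 6: sold=2 (running total=17) -> [22 15 2 2]
Step 7: sold=2 (running total=19) -> [24 16 2 2]

Answer: 19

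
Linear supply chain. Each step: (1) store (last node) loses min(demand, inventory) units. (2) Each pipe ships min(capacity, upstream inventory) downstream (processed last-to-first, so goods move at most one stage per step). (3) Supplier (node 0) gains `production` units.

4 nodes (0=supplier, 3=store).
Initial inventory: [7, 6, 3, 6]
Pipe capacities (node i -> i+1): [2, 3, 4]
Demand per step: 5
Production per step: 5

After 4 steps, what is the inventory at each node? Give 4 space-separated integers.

Step 1: demand=5,sold=5 ship[2->3]=3 ship[1->2]=3 ship[0->1]=2 prod=5 -> inv=[10 5 3 4]
Step 2: demand=5,sold=4 ship[2->3]=3 ship[1->2]=3 ship[0->1]=2 prod=5 -> inv=[13 4 3 3]
Step 3: demand=5,sold=3 ship[2->3]=3 ship[1->2]=3 ship[0->1]=2 prod=5 -> inv=[16 3 3 3]
Step 4: demand=5,sold=3 ship[2->3]=3 ship[1->2]=3 ship[0->1]=2 prod=5 -> inv=[19 2 3 3]

19 2 3 3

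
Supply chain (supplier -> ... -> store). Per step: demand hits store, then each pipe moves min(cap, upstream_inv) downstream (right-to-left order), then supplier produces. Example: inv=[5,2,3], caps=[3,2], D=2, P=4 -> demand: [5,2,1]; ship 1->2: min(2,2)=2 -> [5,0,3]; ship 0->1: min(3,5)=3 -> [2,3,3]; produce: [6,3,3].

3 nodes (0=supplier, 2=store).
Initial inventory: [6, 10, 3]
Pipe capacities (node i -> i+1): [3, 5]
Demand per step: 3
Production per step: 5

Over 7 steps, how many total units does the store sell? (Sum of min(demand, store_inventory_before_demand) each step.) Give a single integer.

Answer: 21

Derivation:
Step 1: sold=3 (running total=3) -> [8 8 5]
Step 2: sold=3 (running total=6) -> [10 6 7]
Step 3: sold=3 (running total=9) -> [12 4 9]
Step 4: sold=3 (running total=12) -> [14 3 10]
Step 5: sold=3 (running total=15) -> [16 3 10]
Step 6: sold=3 (running total=18) -> [18 3 10]
Step 7: sold=3 (running total=21) -> [20 3 10]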